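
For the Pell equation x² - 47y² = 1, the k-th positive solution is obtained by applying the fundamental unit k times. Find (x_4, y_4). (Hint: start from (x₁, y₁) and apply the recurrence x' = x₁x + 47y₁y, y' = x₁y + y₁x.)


Step 1: Find the fundamental solution (x₁, y₁) of x² - 47y² = 1.
  Expand √47 as a continued fraction. a₀ = ⌊√47⌋ = 6; iterate m_{k+1} = d_k·a_k − m_k, d_{k+1} = (47 − m_{k+1}²)/d_k, a_{k+1} = ⌊(a₀ + m_{k+1})/d_{k+1}⌋ (starting m₀ = 0, d₀ = 1), with convergents p_k = a_k·p_{k-1} + p_{k-2}, q_k = a_k·q_{k-1} + q_{k-2} (p₋₁ = 1, q₋₁ = 0):
  k = 0: a₀ = 6; p₀/q₀ = 6/1; p₀² − 47·q₀² = 36 − 47 = -11.
  k = 1: m = 6, d = 11, a = ⌊(6 + 6)/11⌋ = 1; p/q = (1·6 + 1)/(1·1 + 0) = 7/1; p² − 47·q² = 49 − 47 = 2.
  k = 2: m = 5, d = 2, a = ⌊(6 + 5)/2⌋ = 5; p/q = (5·7 + 6)/(5·1 + 1) = 41/6; p² − 47·q² = 1681 − 1692 = -11.
  k = 3: m = 5, d = 11, a = ⌊(6 + 5)/11⌋ = 1; p/q = (1·41 + 7)/(1·6 + 1) = 48/7; p² − 47·q² = 2304 − 2303 = 1.
  The first convergent with p² − 47·q² = 1 gives the fundamental solution (x₁, y₁) = (48, 7).
Step 2: Apply the recurrence (x_{n+1}, y_{n+1}) = (x₁x_n + 47y₁y_n, x₁y_n + y₁x_n) repeatedly.
  From (x_1, y_1) = (48, 7): x_2 = 48·48 + 47·7·7 = 4607; y_2 = 48·7 + 7·48 = 672.
  From (x_2, y_2) = (4607, 672): x_3 = 48·4607 + 47·7·672 = 442224; y_3 = 48·672 + 7·4607 = 64505.
  From (x_3, y_3) = (442224, 64505): x_4 = 48·442224 + 47·7·64505 = 42448897; y_4 = 48·64505 + 7·442224 = 6191808.
Step 3: Verify x_4² - 47·y_4² = 1801908856516609 - 1801908856516608 = 1 (should be 1). ✓

(x_1, y_1) = (48, 7); (x_4, y_4) = (42448897, 6191808).


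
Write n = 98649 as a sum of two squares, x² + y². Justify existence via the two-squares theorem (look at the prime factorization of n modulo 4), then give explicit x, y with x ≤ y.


Step 1: Factor n = 98649 = 3^2 · 97 · 113.
Step 2: Check the mod-4 condition on each prime factor: 3 ≡ 3 (mod 4), exponent 2 (must be even); 97 ≡ 1 (mod 4), exponent 1; 113 ≡ 1 (mod 4), exponent 1.
All primes ≡ 3 (mod 4) appear to even exponent (or don't appear), so by the two-squares theorem n IS expressible as a sum of two squares.
Step 3: Build a representation. Group n = k² · m with k = 3 and m = 97 · 113 = 10961 (a product of primes ≡ 1 (mod 4)); a representation of m scales to one of n via (k·x)² + (k·y)² = k²(x² + y²). Each prime p ≡ 1 (mod 4) is itself a sum of two squares; find a² by testing p − a² for a perfect square:
  97: 97 − 1² = 96, 97 − 2² = 93, 97 − 3² = 88, 97 − 4² = 81 = 9² ⇒ 97 = 4² + 9².
  113: 113 − 1² = 112, 113 − 2² = 109, 113 − 3² = 104, 113 − 4² = 97, 113 − 5² = 88, 113 − 6² = 77, 113 − 7² = 64 = 8² ⇒ 113 = 7² + 8².
  Combine using the Brahmagupta–Fibonacci identity (a² + b²)(c² + d²) = (ac − bd)² + (ad + bc)² = (ac + bd)² + (ad − bc)²:
  97 · 113 = 10961: from (4² + 9²)(7² + 8²), take (4·7 − 9·8, 4·8 + 9·7) = (28 − 72, 32 + 63) = (-44, 95); dropping signs (only squares matter) gives (44, 95); check 44² + 95² = 1936 + 9025 = 10961 ✓.
  Scale by k = 3: (3·44, 3·95) = (132, 285).
Step 4: Order so x ≤ y and verify: 132² + 285² = 17424 + 81225 = 98649 = n. ✓

n = 98649 = 132² + 285² (one valid representation with x ≤ y).


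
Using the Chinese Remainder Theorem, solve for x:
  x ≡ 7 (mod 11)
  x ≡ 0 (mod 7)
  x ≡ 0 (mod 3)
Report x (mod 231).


Moduli 11, 7, 3 are pairwise coprime; by CRT there is a unique solution modulo M = 11 · 7 · 3 = 231.
Solve pairwise, accumulating the modulus:
  Start with x ≡ 7 (mod 11).
  Combine with x ≡ 0 (mod 7): since gcd(11, 7) = 1, we get a unique residue mod 77.
    Write x = 7 + 11·t and substitute into x ≡ 0 (mod 7): 11·t ≡ 0 − 7 = -7 (mod 7).
    Reduce coefficients mod 7: 4·t ≡ 0 (mod 7).
    The inverse of 4 mod 7 is 2 (since 4·2 = 8 = 1·7 + 1), so t ≡ 2·0 = 0 ≡ 0 (mod 7).
    Then x = 7 + 11·0 = 7, valid modulo lcm(11, 7) = 77: x ≡ 7 (mod 77).
  Combine with x ≡ 0 (mod 3): since gcd(77, 3) = 1, we get a unique residue mod 231.
    Write x = 7 + 77·t and substitute into x ≡ 0 (mod 3): 77·t ≡ 0 − 7 = -7 (mod 3).
    Reduce coefficients mod 3: 2·t ≡ 2 (mod 3).
    The inverse of 2 mod 3 is 2 (since 2·2 = 4 = 1·3 + 1), so t ≡ 2·2 = 4 ≡ 1 (mod 3).
    Then x = 7 + 77·1 = 84, valid modulo lcm(77, 3) = 231: x ≡ 84 (mod 231).
Verify: 84 mod 11 = 7 ✓, 84 mod 7 = 0 ✓, 84 mod 3 = 0 ✓.

x ≡ 84 (mod 231).


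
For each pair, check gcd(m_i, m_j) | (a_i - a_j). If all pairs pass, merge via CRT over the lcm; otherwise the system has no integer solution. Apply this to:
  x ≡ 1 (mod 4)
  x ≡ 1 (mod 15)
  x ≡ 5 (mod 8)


Moduli 4, 15, 8 are not pairwise coprime, so CRT works modulo lcm(m_i) when all pairwise compatibility conditions hold.
Pairwise compatibility: gcd(m_i, m_j) must divide a_i - a_j for every pair.
Merge one congruence at a time:
  Start: x ≡ 1 (mod 4).
  Combine with x ≡ 1 (mod 15): gcd(4, 15) = 1; 1 - 1 = 0, which IS divisible by 1, so compatible.
    Write x = 1 + 4·t and substitute into x ≡ 1 (mod 15): 4·t ≡ 1 − 1 = 0 (mod 15).
    The inverse of 4 mod 15 is 4 (since 4·4 = 16 = 1·15 + 1), so t ≡ 4·0 = 0 ≡ 0 (mod 15).
    Then x = 1 + 4·0 = 1, valid modulo lcm(4, 15) = 60: x ≡ 1 (mod 60).
  Combine with x ≡ 5 (mod 8): gcd(60, 8) = 4; 5 - 1 = 4, which IS divisible by 4, so compatible.
    Write x = 1 + 60·t and substitute into x ≡ 5 (mod 8): 60·t ≡ 5 − 1 = 4 (mod 8).
    Divide the congruence (and modulus) by g = 4: 15·t ≡ 1 (mod 2).
    Reduce coefficients mod 2: 1·t ≡ 1 (mod 2).
    So t ≡ 1 (mod 2).
    Then x = 1 + 60·1 = 61, valid modulo lcm(60, 8) = 120: x ≡ 61 (mod 120).
Verify: 61 mod 4 = 1, 61 mod 15 = 1, 61 mod 8 = 5.

x ≡ 61 (mod 120).


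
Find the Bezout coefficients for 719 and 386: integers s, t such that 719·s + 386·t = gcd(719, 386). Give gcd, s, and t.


Euclidean algorithm on (719, 386) — divide until remainder is 0:
  719 = 1 · 386 + 333
  386 = 1 · 333 + 53
  333 = 6 · 53 + 15
  53 = 3 · 15 + 8
  15 = 1 · 8 + 7
  8 = 1 · 7 + 1
  7 = 7 · 1 + 0
gcd(719, 386) = 1.
Track Bezout coefficients alongside the remainders: start with r₀ = 719 = a·1 + b·0 (s = 1, t = 0) and r₁ = 386 = a·0 + b·1 (s = 0, t = 1); each new remainder r_{k+1} = r_{k-1} − q_k·r_k inherits s_{k+1} = s_{k-1} − q_k·s_k, t_{k+1} = t_{k-1} − q_k·t_k, so r_k = a·s_k + b·t_k at every step:
  q = 1: r = 333, s = 1 − 1·0 = 1, t = 0 − 1·1 = -1  (check: 719·1 + 386·(-1) = 333)
  q = 1: r = 53, s = 0 − 1·1 = -1, t = 1 − 1·(-1) = 2  (check: 719·(-1) + 386·2 = 53)
  q = 6: r = 15, s = 1 − 6·(-1) = 7, t = -1 − 6·2 = -13  (check: 719·7 + 386·(-13) = 15)
  q = 3: r = 8, s = -1 − 3·7 = -22, t = 2 − 3·(-13) = 41  (check: 719·(-22) + 386·41 = 8)
  q = 1: r = 7, s = 7 − 1·(-22) = 29, t = -13 − 1·41 = -54  (check: 719·29 + 386·(-54) = 7)
  q = 1: r = 1, s = -22 − 1·29 = -51, t = 41 − 1·(-54) = 95  (check: 719·(-51) + 386·95 = 1)
The row with r = 1 (the gcd) gives the Bezout coefficients s = -51, t = 95.
Result: 719 · (-51) + 386 · (95) = 1.

gcd(719, 386) = 1; s = -51, t = 95 (check: 719·(-51) + 386·95 = 1).


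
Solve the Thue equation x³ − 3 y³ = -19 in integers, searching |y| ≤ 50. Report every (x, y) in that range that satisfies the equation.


The equation is x³ - 3y³ = -19. For fixed y, x³ = 3·y³ − 19, so a solution requires the RHS to be a perfect cube.
Strategy: iterate y from -50 to 50, compute RHS = 3·y³ − 19, and check whether it is a (positive or negative) perfect cube.
Check small values of y:
  y = 0: RHS = -19 is not a perfect cube.
  y = 1: RHS = -16 is not a perfect cube.
  y = -1: RHS = -22 is not a perfect cube.
  y = 2: RHS = 5 is not a perfect cube.
  y = -2: RHS = -43 is not a perfect cube.
  y = 3: RHS = 62 is not a perfect cube.
  y = -3: RHS = -100 is not a perfect cube.
Continuing the search up to |y| = 50 finds no solutions either.
No (x, y) in the scanned range satisfies the equation.

No integer solutions with |y| ≤ 50.


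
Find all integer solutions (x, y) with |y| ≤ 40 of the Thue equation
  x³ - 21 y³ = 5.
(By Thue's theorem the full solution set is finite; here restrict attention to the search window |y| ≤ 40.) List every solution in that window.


The equation is x³ - 21y³ = 5. For fixed y, x³ = 21·y³ + 5, so a solution requires the RHS to be a perfect cube.
Strategy: iterate y from -40 to 40, compute RHS = 21·y³ + 5, and check whether it is a (positive or negative) perfect cube.
Check small values of y:
  y = 0: RHS = 5 is not a perfect cube.
  y = 1: RHS = 26 is not a perfect cube.
  y = -1: RHS = -16 is not a perfect cube.
  y = 2: RHS = 173 is not a perfect cube.
  y = -2: RHS = -163 is not a perfect cube.
  y = 3: RHS = 572 is not a perfect cube.
  y = -3: RHS = -562 is not a perfect cube.
Continuing the search up to |y| = 40 finds no solutions either.
No (x, y) in the scanned range satisfies the equation.

No integer solutions with |y| ≤ 40.


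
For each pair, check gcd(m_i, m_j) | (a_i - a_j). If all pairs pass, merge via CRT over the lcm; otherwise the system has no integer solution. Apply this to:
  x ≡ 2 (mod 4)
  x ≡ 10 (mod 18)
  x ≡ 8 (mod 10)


Moduli 4, 18, 10 are not pairwise coprime, so CRT works modulo lcm(m_i) when all pairwise compatibility conditions hold.
Pairwise compatibility: gcd(m_i, m_j) must divide a_i - a_j for every pair.
Merge one congruence at a time:
  Start: x ≡ 2 (mod 4).
  Combine with x ≡ 10 (mod 18): gcd(4, 18) = 2; 10 - 2 = 8, which IS divisible by 2, so compatible.
    Write x = 2 + 4·t and substitute into x ≡ 10 (mod 18): 4·t ≡ 10 − 2 = 8 (mod 18).
    Divide the congruence (and modulus) by g = 2: 2·t ≡ 4 (mod 9).
    The inverse of 2 mod 9 is 5 (since 2·5 = 10 = 1·9 + 1), so t ≡ 5·4 = 20 ≡ 2 (mod 9).
    Then x = 2 + 4·2 = 10, valid modulo lcm(4, 18) = 36: x ≡ 10 (mod 36).
  Combine with x ≡ 8 (mod 10): gcd(36, 10) = 2; 8 - 10 = -2, which IS divisible by 2, so compatible.
    Write x = 10 + 36·t and substitute into x ≡ 8 (mod 10): 36·t ≡ 8 − 10 = -2 (mod 10).
    Divide the congruence (and modulus) by g = 2: 18·t ≡ -1 (mod 5).
    Reduce coefficients mod 5: 3·t ≡ 4 (mod 5).
    The inverse of 3 mod 5 is 2 (since 3·2 = 6 = 1·5 + 1), so t ≡ 2·4 = 8 ≡ 3 (mod 5).
    Then x = 10 + 36·3 = 118, valid modulo lcm(36, 10) = 180: x ≡ 118 (mod 180).
Verify: 118 mod 4 = 2, 118 mod 18 = 10, 118 mod 10 = 8.

x ≡ 118 (mod 180).


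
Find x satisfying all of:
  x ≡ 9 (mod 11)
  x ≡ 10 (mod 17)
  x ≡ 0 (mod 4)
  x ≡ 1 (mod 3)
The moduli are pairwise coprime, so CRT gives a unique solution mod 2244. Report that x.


Product of moduli M = 11 · 17 · 4 · 3 = 2244.
Merge one congruence at a time:
  Start: x ≡ 9 (mod 11).
  Combine with x ≡ 10 (mod 17); new modulus lcm = 187.
    Write x = 9 + 11·t and substitute into x ≡ 10 (mod 17): 11·t ≡ 10 − 9 = 1 (mod 17).
    The inverse of 11 mod 17 is 14 (since 11·14 = 154 = 9·17 + 1), so t ≡ 14·1 = 14 ≡ 14 (mod 17).
    Then x = 9 + 11·14 = 163, valid modulo lcm(11, 17) = 187: x ≡ 163 (mod 187).
  Combine with x ≡ 0 (mod 4); new modulus lcm = 748.
    Write x = 163 + 187·t and substitute into x ≡ 0 (mod 4): 187·t ≡ 0 − 163 = -163 (mod 4).
    Reduce coefficients mod 4: 3·t ≡ 1 (mod 4).
    The inverse of 3 mod 4 is 3 (since 3·3 = 9 = 2·4 + 1), so t ≡ 3·1 = 3 ≡ 3 (mod 4).
    Then x = 163 + 187·3 = 724, valid modulo lcm(187, 4) = 748: x ≡ 724 (mod 748).
  Combine with x ≡ 1 (mod 3); new modulus lcm = 2244.
    Write x = 724 + 748·t and substitute into x ≡ 1 (mod 3): 748·t ≡ 1 − 724 = -723 (mod 3).
    Reduce coefficients mod 3: 1·t ≡ 0 (mod 3).
    So t ≡ 0 (mod 3).
    Then x = 724 + 748·0 = 724, valid modulo lcm(748, 3) = 2244: x ≡ 724 (mod 2244).
Verify against each original: 724 mod 11 = 9, 724 mod 17 = 10, 724 mod 4 = 0, 724 mod 3 = 1.

x ≡ 724 (mod 2244).


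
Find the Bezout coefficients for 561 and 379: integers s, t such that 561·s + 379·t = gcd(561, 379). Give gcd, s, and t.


Euclidean algorithm on (561, 379) — divide until remainder is 0:
  561 = 1 · 379 + 182
  379 = 2 · 182 + 15
  182 = 12 · 15 + 2
  15 = 7 · 2 + 1
  2 = 2 · 1 + 0
gcd(561, 379) = 1.
Track Bezout coefficients alongside the remainders: start with r₀ = 561 = a·1 + b·0 (s = 1, t = 0) and r₁ = 379 = a·0 + b·1 (s = 0, t = 1); each new remainder r_{k+1} = r_{k-1} − q_k·r_k inherits s_{k+1} = s_{k-1} − q_k·s_k, t_{k+1} = t_{k-1} − q_k·t_k, so r_k = a·s_k + b·t_k at every step:
  q = 1: r = 182, s = 1 − 1·0 = 1, t = 0 − 1·1 = -1  (check: 561·1 + 379·(-1) = 182)
  q = 2: r = 15, s = 0 − 2·1 = -2, t = 1 − 2·(-1) = 3  (check: 561·(-2) + 379·3 = 15)
  q = 12: r = 2, s = 1 − 12·(-2) = 25, t = -1 − 12·3 = -37  (check: 561·25 + 379·(-37) = 2)
  q = 7: r = 1, s = -2 − 7·25 = -177, t = 3 − 7·(-37) = 262  (check: 561·(-177) + 379·262 = 1)
The row with r = 1 (the gcd) gives the Bezout coefficients s = -177, t = 262.
Result: 561 · (-177) + 379 · (262) = 1.

gcd(561, 379) = 1; s = -177, t = 262 (check: 561·(-177) + 379·262 = 1).


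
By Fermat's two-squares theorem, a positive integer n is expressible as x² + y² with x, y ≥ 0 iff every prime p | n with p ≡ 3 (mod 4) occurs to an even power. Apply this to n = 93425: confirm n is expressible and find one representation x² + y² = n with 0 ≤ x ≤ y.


Step 1: Factor n = 93425 = 5^2 · 37 · 101.
Step 2: Check the mod-4 condition on each prime factor: 5 ≡ 1 (mod 4), exponent 2; 37 ≡ 1 (mod 4), exponent 1; 101 ≡ 1 (mod 4), exponent 1.
All primes ≡ 3 (mod 4) appear to even exponent (or don't appear), so by the two-squares theorem n IS expressible as a sum of two squares.
Step 3: Build a representation. Group n = k² · m with k = 5 and m = 37 · 101 = 3737 (a product of primes ≡ 1 (mod 4)); a representation of m scales to one of n via (k·x)² + (k·y)² = k²(x² + y²). Each prime p ≡ 1 (mod 4) is itself a sum of two squares; find a² by testing p − a² for a perfect square:
  37: 37 − 1² = 36 = 6² ⇒ 37 = 1² + 6².
  101: 101 − 1² = 100 = 10² ⇒ 101 = 1² + 10².
  Combine using the Brahmagupta–Fibonacci identity (a² + b²)(c² + d²) = (ac − bd)² + (ad + bc)² = (ac + bd)² + (ad − bc)²:
  37 · 101 = 3737: from (1² + 6²)(1² + 10²), take (1·1 − 6·10, 1·10 + 6·1) = (1 − 60, 10 + 6) = (-59, 16); dropping signs (only squares matter) gives (59, 16); check 59² + 16² = 3481 + 256 = 3737 ✓.
  Scale by k = 5: (5·59, 5·16) = (295, 80).
Step 4: Order so x ≤ y and verify: 80² + 295² = 6400 + 87025 = 93425 = n. ✓

n = 93425 = 80² + 295² (one valid representation with x ≤ y).


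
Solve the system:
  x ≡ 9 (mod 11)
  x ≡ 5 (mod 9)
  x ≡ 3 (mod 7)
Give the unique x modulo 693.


Moduli 11, 9, 7 are pairwise coprime; by CRT there is a unique solution modulo M = 11 · 9 · 7 = 693.
Solve pairwise, accumulating the modulus:
  Start with x ≡ 9 (mod 11).
  Combine with x ≡ 5 (mod 9): since gcd(11, 9) = 1, we get a unique residue mod 99.
    Write x = 9 + 11·t and substitute into x ≡ 5 (mod 9): 11·t ≡ 5 − 9 = -4 (mod 9).
    Reduce coefficients mod 9: 2·t ≡ 5 (mod 9).
    The inverse of 2 mod 9 is 5 (since 2·5 = 10 = 1·9 + 1), so t ≡ 5·5 = 25 ≡ 7 (mod 9).
    Then x = 9 + 11·7 = 86, valid modulo lcm(11, 9) = 99: x ≡ 86 (mod 99).
  Combine with x ≡ 3 (mod 7): since gcd(99, 7) = 1, we get a unique residue mod 693.
    Write x = 86 + 99·t and substitute into x ≡ 3 (mod 7): 99·t ≡ 3 − 86 = -83 (mod 7).
    Reduce coefficients mod 7: 1·t ≡ 1 (mod 7).
    So t ≡ 1 (mod 7).
    Then x = 86 + 99·1 = 185, valid modulo lcm(99, 7) = 693: x ≡ 185 (mod 693).
Verify: 185 mod 11 = 9 ✓, 185 mod 9 = 5 ✓, 185 mod 7 = 3 ✓.

x ≡ 185 (mod 693).


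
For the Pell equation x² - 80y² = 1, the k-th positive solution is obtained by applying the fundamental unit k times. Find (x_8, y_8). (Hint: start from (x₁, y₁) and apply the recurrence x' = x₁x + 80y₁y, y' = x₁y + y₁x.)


Step 1: Find the fundamental solution (x₁, y₁) of x² - 80y² = 1.
  Expand √80 as a continued fraction. a₀ = ⌊√80⌋ = 8; iterate m_{k+1} = d_k·a_k − m_k, d_{k+1} = (80 − m_{k+1}²)/d_k, a_{k+1} = ⌊(a₀ + m_{k+1})/d_{k+1}⌋ (starting m₀ = 0, d₀ = 1), with convergents p_k = a_k·p_{k-1} + p_{k-2}, q_k = a_k·q_{k-1} + q_{k-2} (p₋₁ = 1, q₋₁ = 0):
  k = 0: a₀ = 8; p₀/q₀ = 8/1; p₀² − 80·q₀² = 64 − 80 = -16.
  k = 1: m = 8, d = 16, a = ⌊(8 + 8)/16⌋ = 1; p/q = (1·8 + 1)/(1·1 + 0) = 9/1; p² − 80·q² = 81 − 80 = 1.
  The first convergent with p² − 80·q² = 1 gives the fundamental solution (x₁, y₁) = (9, 1).
Step 2: Apply the recurrence (x_{n+1}, y_{n+1}) = (x₁x_n + 80y₁y_n, x₁y_n + y₁x_n) repeatedly.
  From (x_1, y_1) = (9, 1): x_2 = 9·9 + 80·1·1 = 161; y_2 = 9·1 + 1·9 = 18.
  From (x_2, y_2) = (161, 18): x_3 = 9·161 + 80·1·18 = 2889; y_3 = 9·18 + 1·161 = 323.
  From (x_3, y_3) = (2889, 323): x_4 = 9·2889 + 80·1·323 = 51841; y_4 = 9·323 + 1·2889 = 5796.
  From (x_4, y_4) = (51841, 5796): x_5 = 9·51841 + 80·1·5796 = 930249; y_5 = 9·5796 + 1·51841 = 104005.
  From (x_5, y_5) = (930249, 104005): x_6 = 9·930249 + 80·1·104005 = 16692641; y_6 = 9·104005 + 1·930249 = 1866294.
  From (x_6, y_6) = (16692641, 1866294): x_7 = 9·16692641 + 80·1·1866294 = 299537289; y_7 = 9·1866294 + 1·16692641 = 33489287.
  From (x_7, y_7) = (299537289, 33489287): x_8 = 9·299537289 + 80·1·33489287 = 5374978561; y_8 = 9·33489287 + 1·299537289 = 600940872.
Step 3: Verify x_8² - 80·y_8² = 28890394531209630721 - 28890394531209630720 = 1 (should be 1). ✓

(x_1, y_1) = (9, 1); (x_8, y_8) = (5374978561, 600940872).


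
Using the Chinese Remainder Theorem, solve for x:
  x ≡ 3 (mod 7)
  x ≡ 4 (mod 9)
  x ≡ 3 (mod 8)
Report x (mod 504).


Moduli 7, 9, 8 are pairwise coprime; by CRT there is a unique solution modulo M = 7 · 9 · 8 = 504.
Solve pairwise, accumulating the modulus:
  Start with x ≡ 3 (mod 7).
  Combine with x ≡ 4 (mod 9): since gcd(7, 9) = 1, we get a unique residue mod 63.
    Write x = 3 + 7·t and substitute into x ≡ 4 (mod 9): 7·t ≡ 4 − 3 = 1 (mod 9).
    The inverse of 7 mod 9 is 4 (since 7·4 = 28 = 3·9 + 1), so t ≡ 4·1 = 4 ≡ 4 (mod 9).
    Then x = 3 + 7·4 = 31, valid modulo lcm(7, 9) = 63: x ≡ 31 (mod 63).
  Combine with x ≡ 3 (mod 8): since gcd(63, 8) = 1, we get a unique residue mod 504.
    Write x = 31 + 63·t and substitute into x ≡ 3 (mod 8): 63·t ≡ 3 − 31 = -28 (mod 8).
    Reduce coefficients mod 8: 7·t ≡ 4 (mod 8).
    The inverse of 7 mod 8 is 7 (since 7·7 = 49 = 6·8 + 1), so t ≡ 7·4 = 28 ≡ 4 (mod 8).
    Then x = 31 + 63·4 = 283, valid modulo lcm(63, 8) = 504: x ≡ 283 (mod 504).
Verify: 283 mod 7 = 3 ✓, 283 mod 9 = 4 ✓, 283 mod 8 = 3 ✓.

x ≡ 283 (mod 504).


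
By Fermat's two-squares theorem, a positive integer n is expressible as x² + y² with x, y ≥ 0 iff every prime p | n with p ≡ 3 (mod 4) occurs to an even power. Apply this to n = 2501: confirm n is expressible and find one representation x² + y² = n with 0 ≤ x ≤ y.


Step 1: Factor n = 2501 = 41 · 61.
Step 2: Check the mod-4 condition on each prime factor: 41 ≡ 1 (mod 4), exponent 1; 61 ≡ 1 (mod 4), exponent 1.
All primes ≡ 3 (mod 4) appear to even exponent (or don't appear), so by the two-squares theorem n IS expressible as a sum of two squares.
Step 3: Build a representation. Here n = 41 · 61 is a product of primes ≡ 1 (mod 4). Each prime p ≡ 1 (mod 4) is itself a sum of two squares; find a² by testing p − a² for a perfect square:
  41: 41 − 1² = 40, 41 − 2² = 37, 41 − 3² = 32, 41 − 4² = 25 = 5² ⇒ 41 = 4² + 5².
  61: 61 − 1² = 60, 61 − 2² = 57, 61 − 3² = 52, 61 − 4² = 45, 61 − 5² = 36 = 6² ⇒ 61 = 5² + 6².
  Combine using the Brahmagupta–Fibonacci identity (a² + b²)(c² + d²) = (ac − bd)² + (ad + bc)² = (ac + bd)² + (ad − bc)²:
  41 · 61 = 2501: from (4² + 5²)(5² + 6²), take (4·5 − 5·6, 4·6 + 5·5) = (20 − 30, 24 + 25) = (-10, 49); dropping signs (only squares matter) gives (10, 49); check 10² + 49² = 100 + 2401 = 2501 ✓.
Step 4: Order so x ≤ y and verify: 10² + 49² = 100 + 2401 = 2501 = n. ✓

n = 2501 = 10² + 49² (one valid representation with x ≤ y).


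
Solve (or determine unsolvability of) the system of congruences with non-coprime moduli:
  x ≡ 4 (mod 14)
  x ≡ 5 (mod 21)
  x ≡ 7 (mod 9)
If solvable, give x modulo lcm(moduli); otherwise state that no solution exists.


Moduli 14, 21, 9 are not pairwise coprime, so CRT works modulo lcm(m_i) when all pairwise compatibility conditions hold.
Pairwise compatibility: gcd(m_i, m_j) must divide a_i - a_j for every pair.
Merge one congruence at a time:
  Start: x ≡ 4 (mod 14).
  Combine with x ≡ 5 (mod 21): gcd(14, 21) = 7, and 5 - 4 = 1 is NOT divisible by 7.
    ⇒ system is inconsistent (no integer solution).

No solution (the system is inconsistent).


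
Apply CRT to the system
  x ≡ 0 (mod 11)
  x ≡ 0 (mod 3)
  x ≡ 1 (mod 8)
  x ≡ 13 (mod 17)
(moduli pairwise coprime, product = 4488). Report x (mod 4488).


Product of moduli M = 11 · 3 · 8 · 17 = 4488.
Merge one congruence at a time:
  Start: x ≡ 0 (mod 11).
  Combine with x ≡ 0 (mod 3); new modulus lcm = 33.
    Write x = 0 + 11·t and substitute into x ≡ 0 (mod 3): 11·t ≡ 0 − 0 = 0 (mod 3).
    Reduce coefficients mod 3: 2·t ≡ 0 (mod 3).
    The inverse of 2 mod 3 is 2 (since 2·2 = 4 = 1·3 + 1), so t ≡ 2·0 = 0 ≡ 0 (mod 3).
    Then x = 0 + 11·0 = 0, valid modulo lcm(11, 3) = 33: x ≡ 0 (mod 33).
  Combine with x ≡ 1 (mod 8); new modulus lcm = 264.
    Write x = 0 + 33·t and substitute into x ≡ 1 (mod 8): 33·t ≡ 1 − 0 = 1 (mod 8).
    Reduce coefficients mod 8: 1·t ≡ 1 (mod 8).
    So t ≡ 1 (mod 8).
    Then x = 0 + 33·1 = 33, valid modulo lcm(33, 8) = 264: x ≡ 33 (mod 264).
  Combine with x ≡ 13 (mod 17); new modulus lcm = 4488.
    Write x = 33 + 264·t and substitute into x ≡ 13 (mod 17): 264·t ≡ 13 − 33 = -20 (mod 17).
    Reduce coefficients mod 17: 9·t ≡ 14 (mod 17).
    The inverse of 9 mod 17 is 2 (since 9·2 = 18 = 1·17 + 1), so t ≡ 2·14 = 28 ≡ 11 (mod 17).
    Then x = 33 + 264·11 = 2937, valid modulo lcm(264, 17) = 4488: x ≡ 2937 (mod 4488).
Verify against each original: 2937 mod 11 = 0, 2937 mod 3 = 0, 2937 mod 8 = 1, 2937 mod 17 = 13.

x ≡ 2937 (mod 4488).


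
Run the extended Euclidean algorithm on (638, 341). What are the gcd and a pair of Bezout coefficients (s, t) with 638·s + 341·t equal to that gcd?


Euclidean algorithm on (638, 341) — divide until remainder is 0:
  638 = 1 · 341 + 297
  341 = 1 · 297 + 44
  297 = 6 · 44 + 33
  44 = 1 · 33 + 11
  33 = 3 · 11 + 0
gcd(638, 341) = 11.
Track Bezout coefficients alongside the remainders: start with r₀ = 638 = a·1 + b·0 (s = 1, t = 0) and r₁ = 341 = a·0 + b·1 (s = 0, t = 1); each new remainder r_{k+1} = r_{k-1} − q_k·r_k inherits s_{k+1} = s_{k-1} − q_k·s_k, t_{k+1} = t_{k-1} − q_k·t_k, so r_k = a·s_k + b·t_k at every step:
  q = 1: r = 297, s = 1 − 1·0 = 1, t = 0 − 1·1 = -1  (check: 638·1 + 341·(-1) = 297)
  q = 1: r = 44, s = 0 − 1·1 = -1, t = 1 − 1·(-1) = 2  (check: 638·(-1) + 341·2 = 44)
  q = 6: r = 33, s = 1 − 6·(-1) = 7, t = -1 − 6·2 = -13  (check: 638·7 + 341·(-13) = 33)
  q = 1: r = 11, s = -1 − 1·7 = -8, t = 2 − 1·(-13) = 15  (check: 638·(-8) + 341·15 = 11)
The row with r = 11 (the gcd) gives the Bezout coefficients s = -8, t = 15.
Result: 638 · (-8) + 341 · (15) = 11.

gcd(638, 341) = 11; s = -8, t = 15 (check: 638·(-8) + 341·15 = 11).


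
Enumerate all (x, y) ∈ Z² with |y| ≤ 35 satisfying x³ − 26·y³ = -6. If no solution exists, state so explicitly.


The equation is x³ - 26y³ = -6. For fixed y, x³ = 26·y³ − 6, so a solution requires the RHS to be a perfect cube.
Strategy: iterate y from -35 to 35, compute RHS = 26·y³ − 6, and check whether it is a (positive or negative) perfect cube.
Check small values of y:
  y = 0: RHS = -6 is not a perfect cube.
  y = 1: RHS = 20 is not a perfect cube.
  y = -1: RHS = -32 is not a perfect cube.
  y = 2: RHS = 202 is not a perfect cube.
  y = -2: RHS = -214 is not a perfect cube.
  y = 3: RHS = 696 is not a perfect cube.
  y = -3: RHS = -708 is not a perfect cube.
Continuing the search up to |y| = 35 finds no solutions either.
No (x, y) in the scanned range satisfies the equation.

No integer solutions with |y| ≤ 35.


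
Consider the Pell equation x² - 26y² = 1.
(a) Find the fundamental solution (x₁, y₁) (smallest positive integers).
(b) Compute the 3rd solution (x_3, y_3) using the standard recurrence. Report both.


Step 1: Find the fundamental solution (x₁, y₁) of x² - 26y² = 1.
  Expand √26 as a continued fraction. a₀ = ⌊√26⌋ = 5; iterate m_{k+1} = d_k·a_k − m_k, d_{k+1} = (26 − m_{k+1}²)/d_k, a_{k+1} = ⌊(a₀ + m_{k+1})/d_{k+1}⌋ (starting m₀ = 0, d₀ = 1), with convergents p_k = a_k·p_{k-1} + p_{k-2}, q_k = a_k·q_{k-1} + q_{k-2} (p₋₁ = 1, q₋₁ = 0):
  k = 0: a₀ = 5; p₀/q₀ = 5/1; p₀² − 26·q₀² = 25 − 26 = -1.
  k = 1: m = 5, d = 1, a = ⌊(5 + 5)/1⌋ = 10; p/q = (10·5 + 1)/(10·1 + 0) = 51/10; p² − 26·q² = 2601 − 2600 = 1.
  The first convergent with p² − 26·q² = 1 gives the fundamental solution (x₁, y₁) = (51, 10).
Step 2: Apply the recurrence (x_{n+1}, y_{n+1}) = (x₁x_n + 26y₁y_n, x₁y_n + y₁x_n) repeatedly.
  From (x_1, y_1) = (51, 10): x_2 = 51·51 + 26·10·10 = 5201; y_2 = 51·10 + 10·51 = 1020.
  From (x_2, y_2) = (5201, 1020): x_3 = 51·5201 + 26·10·1020 = 530451; y_3 = 51·1020 + 10·5201 = 104030.
Step 3: Verify x_3² - 26·y_3² = 281378263401 - 281378263400 = 1 (should be 1). ✓

(x_1, y_1) = (51, 10); (x_3, y_3) = (530451, 104030).


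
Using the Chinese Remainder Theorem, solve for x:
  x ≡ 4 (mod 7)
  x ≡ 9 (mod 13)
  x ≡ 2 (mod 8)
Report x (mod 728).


Moduli 7, 13, 8 are pairwise coprime; by CRT there is a unique solution modulo M = 7 · 13 · 8 = 728.
Solve pairwise, accumulating the modulus:
  Start with x ≡ 4 (mod 7).
  Combine with x ≡ 9 (mod 13): since gcd(7, 13) = 1, we get a unique residue mod 91.
    Write x = 4 + 7·t and substitute into x ≡ 9 (mod 13): 7·t ≡ 9 − 4 = 5 (mod 13).
    The inverse of 7 mod 13 is 2 (since 7·2 = 14 = 1·13 + 1), so t ≡ 2·5 = 10 ≡ 10 (mod 13).
    Then x = 4 + 7·10 = 74, valid modulo lcm(7, 13) = 91: x ≡ 74 (mod 91).
  Combine with x ≡ 2 (mod 8): since gcd(91, 8) = 1, we get a unique residue mod 728.
    Write x = 74 + 91·t and substitute into x ≡ 2 (mod 8): 91·t ≡ 2 − 74 = -72 (mod 8).
    Reduce coefficients mod 8: 3·t ≡ 0 (mod 8).
    The inverse of 3 mod 8 is 3 (since 3·3 = 9 = 1·8 + 1), so t ≡ 3·0 = 0 ≡ 0 (mod 8).
    Then x = 74 + 91·0 = 74, valid modulo lcm(91, 8) = 728: x ≡ 74 (mod 728).
Verify: 74 mod 7 = 4 ✓, 74 mod 13 = 9 ✓, 74 mod 8 = 2 ✓.

x ≡ 74 (mod 728).


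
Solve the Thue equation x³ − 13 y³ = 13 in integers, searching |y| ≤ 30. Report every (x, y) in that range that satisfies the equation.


The equation is x³ - 13y³ = 13. For fixed y, x³ = 13·y³ + 13, so a solution requires the RHS to be a perfect cube.
Strategy: iterate y from -30 to 30, compute RHS = 13·y³ + 13, and check whether it is a (positive or negative) perfect cube.
Check small values of y:
  y = 0: RHS = 13 is not a perfect cube.
  y = 1: RHS = 26 is not a perfect cube.
  y = -1: RHS = 0 = (0)³ ⇒ x = 0 works.
  y = 2: RHS = 117 is not a perfect cube.
  y = -2: RHS = -91 is not a perfect cube.
  y = 3: RHS = 364 is not a perfect cube.
  y = -3: RHS = -338 is not a perfect cube.
Continuing the search up to |y| = 30 finds no further solutions beyond those listed.
Collected solutions: (0, -1).

Solutions (with |y| ≤ 30): (0, -1).


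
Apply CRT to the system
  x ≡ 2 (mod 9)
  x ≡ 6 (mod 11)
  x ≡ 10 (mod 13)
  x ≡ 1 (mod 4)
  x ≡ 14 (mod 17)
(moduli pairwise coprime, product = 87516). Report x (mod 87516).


Product of moduli M = 9 · 11 · 13 · 4 · 17 = 87516.
Merge one congruence at a time:
  Start: x ≡ 2 (mod 9).
  Combine with x ≡ 6 (mod 11); new modulus lcm = 99.
    Write x = 2 + 9·t and substitute into x ≡ 6 (mod 11): 9·t ≡ 6 − 2 = 4 (mod 11).
    The inverse of 9 mod 11 is 5 (since 9·5 = 45 = 4·11 + 1), so t ≡ 5·4 = 20 ≡ 9 (mod 11).
    Then x = 2 + 9·9 = 83, valid modulo lcm(9, 11) = 99: x ≡ 83 (mod 99).
  Combine with x ≡ 10 (mod 13); new modulus lcm = 1287.
    Write x = 83 + 99·t and substitute into x ≡ 10 (mod 13): 99·t ≡ 10 − 83 = -73 (mod 13).
    Reduce coefficients mod 13: 8·t ≡ 5 (mod 13).
    The inverse of 8 mod 13 is 5 (since 8·5 = 40 = 3·13 + 1), so t ≡ 5·5 = 25 ≡ 12 (mod 13).
    Then x = 83 + 99·12 = 1271, valid modulo lcm(99, 13) = 1287: x ≡ 1271 (mod 1287).
  Combine with x ≡ 1 (mod 4); new modulus lcm = 5148.
    Write x = 1271 + 1287·t and substitute into x ≡ 1 (mod 4): 1287·t ≡ 1 − 1271 = -1270 (mod 4).
    Reduce coefficients mod 4: 3·t ≡ 2 (mod 4).
    The inverse of 3 mod 4 is 3 (since 3·3 = 9 = 2·4 + 1), so t ≡ 3·2 = 6 ≡ 2 (mod 4).
    Then x = 1271 + 1287·2 = 3845, valid modulo lcm(1287, 4) = 5148: x ≡ 3845 (mod 5148).
  Combine with x ≡ 14 (mod 17); new modulus lcm = 87516.
    Write x = 3845 + 5148·t and substitute into x ≡ 14 (mod 17): 5148·t ≡ 14 − 3845 = -3831 (mod 17).
    Reduce coefficients mod 17: 14·t ≡ 11 (mod 17).
    The inverse of 14 mod 17 is 11 (since 14·11 = 154 = 9·17 + 1), so t ≡ 11·11 = 121 ≡ 2 (mod 17).
    Then x = 3845 + 5148·2 = 14141, valid modulo lcm(5148, 17) = 87516: x ≡ 14141 (mod 87516).
Verify against each original: 14141 mod 9 = 2, 14141 mod 11 = 6, 14141 mod 13 = 10, 14141 mod 4 = 1, 14141 mod 17 = 14.

x ≡ 14141 (mod 87516).


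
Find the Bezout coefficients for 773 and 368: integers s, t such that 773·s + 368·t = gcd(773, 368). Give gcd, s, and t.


Euclidean algorithm on (773, 368) — divide until remainder is 0:
  773 = 2 · 368 + 37
  368 = 9 · 37 + 35
  37 = 1 · 35 + 2
  35 = 17 · 2 + 1
  2 = 2 · 1 + 0
gcd(773, 368) = 1.
Track Bezout coefficients alongside the remainders: start with r₀ = 773 = a·1 + b·0 (s = 1, t = 0) and r₁ = 368 = a·0 + b·1 (s = 0, t = 1); each new remainder r_{k+1} = r_{k-1} − q_k·r_k inherits s_{k+1} = s_{k-1} − q_k·s_k, t_{k+1} = t_{k-1} − q_k·t_k, so r_k = a·s_k + b·t_k at every step:
  q = 2: r = 37, s = 1 − 2·0 = 1, t = 0 − 2·1 = -2  (check: 773·1 + 368·(-2) = 37)
  q = 9: r = 35, s = 0 − 9·1 = -9, t = 1 − 9·(-2) = 19  (check: 773·(-9) + 368·19 = 35)
  q = 1: r = 2, s = 1 − 1·(-9) = 10, t = -2 − 1·19 = -21  (check: 773·10 + 368·(-21) = 2)
  q = 17: r = 1, s = -9 − 17·10 = -179, t = 19 − 17·(-21) = 376  (check: 773·(-179) + 368·376 = 1)
The row with r = 1 (the gcd) gives the Bezout coefficients s = -179, t = 376.
Result: 773 · (-179) + 368 · (376) = 1.

gcd(773, 368) = 1; s = -179, t = 376 (check: 773·(-179) + 368·376 = 1).


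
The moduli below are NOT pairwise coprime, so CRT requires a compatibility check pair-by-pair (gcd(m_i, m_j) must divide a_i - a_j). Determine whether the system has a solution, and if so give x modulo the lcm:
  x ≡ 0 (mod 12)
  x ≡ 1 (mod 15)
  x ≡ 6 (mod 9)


Moduli 12, 15, 9 are not pairwise coprime, so CRT works modulo lcm(m_i) when all pairwise compatibility conditions hold.
Pairwise compatibility: gcd(m_i, m_j) must divide a_i - a_j for every pair.
Merge one congruence at a time:
  Start: x ≡ 0 (mod 12).
  Combine with x ≡ 1 (mod 15): gcd(12, 15) = 3, and 1 - 0 = 1 is NOT divisible by 3.
    ⇒ system is inconsistent (no integer solution).

No solution (the system is inconsistent).


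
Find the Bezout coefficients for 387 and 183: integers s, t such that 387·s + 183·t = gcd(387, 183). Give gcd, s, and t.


Euclidean algorithm on (387, 183) — divide until remainder is 0:
  387 = 2 · 183 + 21
  183 = 8 · 21 + 15
  21 = 1 · 15 + 6
  15 = 2 · 6 + 3
  6 = 2 · 3 + 0
gcd(387, 183) = 3.
Track Bezout coefficients alongside the remainders: start with r₀ = 387 = a·1 + b·0 (s = 1, t = 0) and r₁ = 183 = a·0 + b·1 (s = 0, t = 1); each new remainder r_{k+1} = r_{k-1} − q_k·r_k inherits s_{k+1} = s_{k-1} − q_k·s_k, t_{k+1} = t_{k-1} − q_k·t_k, so r_k = a·s_k + b·t_k at every step:
  q = 2: r = 21, s = 1 − 2·0 = 1, t = 0 − 2·1 = -2  (check: 387·1 + 183·(-2) = 21)
  q = 8: r = 15, s = 0 − 8·1 = -8, t = 1 − 8·(-2) = 17  (check: 387·(-8) + 183·17 = 15)
  q = 1: r = 6, s = 1 − 1·(-8) = 9, t = -2 − 1·17 = -19  (check: 387·9 + 183·(-19) = 6)
  q = 2: r = 3, s = -8 − 2·9 = -26, t = 17 − 2·(-19) = 55  (check: 387·(-26) + 183·55 = 3)
The row with r = 3 (the gcd) gives the Bezout coefficients s = -26, t = 55.
Result: 387 · (-26) + 183 · (55) = 3.

gcd(387, 183) = 3; s = -26, t = 55 (check: 387·(-26) + 183·55 = 3).


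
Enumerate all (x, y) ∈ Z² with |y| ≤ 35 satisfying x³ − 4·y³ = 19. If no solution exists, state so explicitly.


The equation is x³ - 4y³ = 19. For fixed y, x³ = 4·y³ + 19, so a solution requires the RHS to be a perfect cube.
Strategy: iterate y from -35 to 35, compute RHS = 4·y³ + 19, and check whether it is a (positive or negative) perfect cube.
Check small values of y:
  y = 0: RHS = 19 is not a perfect cube.
  y = 1: RHS = 23 is not a perfect cube.
  y = -1: RHS = 15 is not a perfect cube.
  y = 2: RHS = 51 is not a perfect cube.
  y = -2: RHS = -13 is not a perfect cube.
  y = 3: RHS = 127 is not a perfect cube.
  y = -3: RHS = -89 is not a perfect cube.
Continuing the search up to |y| = 35 finds no solutions either.
No (x, y) in the scanned range satisfies the equation.

No integer solutions with |y| ≤ 35.


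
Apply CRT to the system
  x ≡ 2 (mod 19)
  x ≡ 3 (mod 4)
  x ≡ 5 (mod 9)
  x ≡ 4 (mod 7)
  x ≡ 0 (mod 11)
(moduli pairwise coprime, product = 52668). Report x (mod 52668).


Product of moduli M = 19 · 4 · 9 · 7 · 11 = 52668.
Merge one congruence at a time:
  Start: x ≡ 2 (mod 19).
  Combine with x ≡ 3 (mod 4); new modulus lcm = 76.
    Write x = 2 + 19·t and substitute into x ≡ 3 (mod 4): 19·t ≡ 3 − 2 = 1 (mod 4).
    Reduce coefficients mod 4: 3·t ≡ 1 (mod 4).
    The inverse of 3 mod 4 is 3 (since 3·3 = 9 = 2·4 + 1), so t ≡ 3·1 = 3 ≡ 3 (mod 4).
    Then x = 2 + 19·3 = 59, valid modulo lcm(19, 4) = 76: x ≡ 59 (mod 76).
  Combine with x ≡ 5 (mod 9); new modulus lcm = 684.
    Write x = 59 + 76·t and substitute into x ≡ 5 (mod 9): 76·t ≡ 5 − 59 = -54 (mod 9).
    Reduce coefficients mod 9: 4·t ≡ 0 (mod 9).
    The inverse of 4 mod 9 is 7 (since 4·7 = 28 = 3·9 + 1), so t ≡ 7·0 = 0 ≡ 0 (mod 9).
    Then x = 59 + 76·0 = 59, valid modulo lcm(76, 9) = 684: x ≡ 59 (mod 684).
  Combine with x ≡ 4 (mod 7); new modulus lcm = 4788.
    Write x = 59 + 684·t and substitute into x ≡ 4 (mod 7): 684·t ≡ 4 − 59 = -55 (mod 7).
    Reduce coefficients mod 7: 5·t ≡ 1 (mod 7).
    The inverse of 5 mod 7 is 3 (since 5·3 = 15 = 2·7 + 1), so t ≡ 3·1 = 3 ≡ 3 (mod 7).
    Then x = 59 + 684·3 = 2111, valid modulo lcm(684, 7) = 4788: x ≡ 2111 (mod 4788).
  Combine with x ≡ 0 (mod 11); new modulus lcm = 52668.
    Write x = 2111 + 4788·t and substitute into x ≡ 0 (mod 11): 4788·t ≡ 0 − 2111 = -2111 (mod 11).
    Reduce coefficients mod 11: 3·t ≡ 1 (mod 11).
    The inverse of 3 mod 11 is 4 (since 3·4 = 12 = 1·11 + 1), so t ≡ 4·1 = 4 ≡ 4 (mod 11).
    Then x = 2111 + 4788·4 = 21263, valid modulo lcm(4788, 11) = 52668: x ≡ 21263 (mod 52668).
Verify against each original: 21263 mod 19 = 2, 21263 mod 4 = 3, 21263 mod 9 = 5, 21263 mod 7 = 4, 21263 mod 11 = 0.

x ≡ 21263 (mod 52668).


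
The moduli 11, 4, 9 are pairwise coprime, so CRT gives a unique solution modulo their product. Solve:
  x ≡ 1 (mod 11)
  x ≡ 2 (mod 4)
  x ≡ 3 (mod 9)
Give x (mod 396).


Moduli 11, 4, 9 are pairwise coprime; by CRT there is a unique solution modulo M = 11 · 4 · 9 = 396.
Solve pairwise, accumulating the modulus:
  Start with x ≡ 1 (mod 11).
  Combine with x ≡ 2 (mod 4): since gcd(11, 4) = 1, we get a unique residue mod 44.
    Write x = 1 + 11·t and substitute into x ≡ 2 (mod 4): 11·t ≡ 2 − 1 = 1 (mod 4).
    Reduce coefficients mod 4: 3·t ≡ 1 (mod 4).
    The inverse of 3 mod 4 is 3 (since 3·3 = 9 = 2·4 + 1), so t ≡ 3·1 = 3 ≡ 3 (mod 4).
    Then x = 1 + 11·3 = 34, valid modulo lcm(11, 4) = 44: x ≡ 34 (mod 44).
  Combine with x ≡ 3 (mod 9): since gcd(44, 9) = 1, we get a unique residue mod 396.
    Write x = 34 + 44·t and substitute into x ≡ 3 (mod 9): 44·t ≡ 3 − 34 = -31 (mod 9).
    Reduce coefficients mod 9: 8·t ≡ 5 (mod 9).
    The inverse of 8 mod 9 is 8 (since 8·8 = 64 = 7·9 + 1), so t ≡ 8·5 = 40 ≡ 4 (mod 9).
    Then x = 34 + 44·4 = 210, valid modulo lcm(44, 9) = 396: x ≡ 210 (mod 396).
Verify: 210 mod 11 = 1 ✓, 210 mod 4 = 2 ✓, 210 mod 9 = 3 ✓.

x ≡ 210 (mod 396).


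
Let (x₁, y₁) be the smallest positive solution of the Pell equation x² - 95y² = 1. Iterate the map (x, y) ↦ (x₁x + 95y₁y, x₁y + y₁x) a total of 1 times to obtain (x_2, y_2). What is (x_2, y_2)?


Step 1: Find the fundamental solution (x₁, y₁) of x² - 95y² = 1.
  Expand √95 as a continued fraction. a₀ = ⌊√95⌋ = 9; iterate m_{k+1} = d_k·a_k − m_k, d_{k+1} = (95 − m_{k+1}²)/d_k, a_{k+1} = ⌊(a₀ + m_{k+1})/d_{k+1}⌋ (starting m₀ = 0, d₀ = 1), with convergents p_k = a_k·p_{k-1} + p_{k-2}, q_k = a_k·q_{k-1} + q_{k-2} (p₋₁ = 1, q₋₁ = 0):
  k = 0: a₀ = 9; p₀/q₀ = 9/1; p₀² − 95·q₀² = 81 − 95 = -14.
  k = 1: m = 9, d = 14, a = ⌊(9 + 9)/14⌋ = 1; p/q = (1·9 + 1)/(1·1 + 0) = 10/1; p² − 95·q² = 100 − 95 = 5.
  k = 2: m = 5, d = 5, a = ⌊(9 + 5)/5⌋ = 2; p/q = (2·10 + 9)/(2·1 + 1) = 29/3; p² − 95·q² = 841 − 855 = -14.
  k = 3: m = 5, d = 14, a = ⌊(9 + 5)/14⌋ = 1; p/q = (1·29 + 10)/(1·3 + 1) = 39/4; p² − 95·q² = 1521 − 1520 = 1.
  The first convergent with p² − 95·q² = 1 gives the fundamental solution (x₁, y₁) = (39, 4).
Step 2: Apply the recurrence (x_{n+1}, y_{n+1}) = (x₁x_n + 95y₁y_n, x₁y_n + y₁x_n) repeatedly.
  From (x_1, y_1) = (39, 4): x_2 = 39·39 + 95·4·4 = 3041; y_2 = 39·4 + 4·39 = 312.
Step 3: Verify x_2² - 95·y_2² = 9247681 - 9247680 = 1 (should be 1). ✓

(x_1, y_1) = (39, 4); (x_2, y_2) = (3041, 312).


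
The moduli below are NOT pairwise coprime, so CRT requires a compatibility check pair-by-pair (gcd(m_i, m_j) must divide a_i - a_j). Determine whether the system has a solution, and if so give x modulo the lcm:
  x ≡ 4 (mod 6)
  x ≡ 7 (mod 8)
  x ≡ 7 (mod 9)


Moduli 6, 8, 9 are not pairwise coprime, so CRT works modulo lcm(m_i) when all pairwise compatibility conditions hold.
Pairwise compatibility: gcd(m_i, m_j) must divide a_i - a_j for every pair.
Merge one congruence at a time:
  Start: x ≡ 4 (mod 6).
  Combine with x ≡ 7 (mod 8): gcd(6, 8) = 2, and 7 - 4 = 3 is NOT divisible by 2.
    ⇒ system is inconsistent (no integer solution).

No solution (the system is inconsistent).


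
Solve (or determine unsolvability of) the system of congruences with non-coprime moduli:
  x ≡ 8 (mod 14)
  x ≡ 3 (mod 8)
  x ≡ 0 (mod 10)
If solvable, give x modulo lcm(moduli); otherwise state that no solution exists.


Moduli 14, 8, 10 are not pairwise coprime, so CRT works modulo lcm(m_i) when all pairwise compatibility conditions hold.
Pairwise compatibility: gcd(m_i, m_j) must divide a_i - a_j for every pair.
Merge one congruence at a time:
  Start: x ≡ 8 (mod 14).
  Combine with x ≡ 3 (mod 8): gcd(14, 8) = 2, and 3 - 8 = -5 is NOT divisible by 2.
    ⇒ system is inconsistent (no integer solution).

No solution (the system is inconsistent).


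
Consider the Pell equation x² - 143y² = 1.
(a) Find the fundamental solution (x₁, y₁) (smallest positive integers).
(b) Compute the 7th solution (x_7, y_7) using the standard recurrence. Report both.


Step 1: Find the fundamental solution (x₁, y₁) of x² - 143y² = 1.
  Expand √143 as a continued fraction. a₀ = ⌊√143⌋ = 11; iterate m_{k+1} = d_k·a_k − m_k, d_{k+1} = (143 − m_{k+1}²)/d_k, a_{k+1} = ⌊(a₀ + m_{k+1})/d_{k+1}⌋ (starting m₀ = 0, d₀ = 1), with convergents p_k = a_k·p_{k-1} + p_{k-2}, q_k = a_k·q_{k-1} + q_{k-2} (p₋₁ = 1, q₋₁ = 0):
  k = 0: a₀ = 11; p₀/q₀ = 11/1; p₀² − 143·q₀² = 121 − 143 = -22.
  k = 1: m = 11, d = 22, a = ⌊(11 + 11)/22⌋ = 1; p/q = (1·11 + 1)/(1·1 + 0) = 12/1; p² − 143·q² = 144 − 143 = 1.
  The first convergent with p² − 143·q² = 1 gives the fundamental solution (x₁, y₁) = (12, 1).
Step 2: Apply the recurrence (x_{n+1}, y_{n+1}) = (x₁x_n + 143y₁y_n, x₁y_n + y₁x_n) repeatedly.
  From (x_1, y_1) = (12, 1): x_2 = 12·12 + 143·1·1 = 287; y_2 = 12·1 + 1·12 = 24.
  From (x_2, y_2) = (287, 24): x_3 = 12·287 + 143·1·24 = 6876; y_3 = 12·24 + 1·287 = 575.
  From (x_3, y_3) = (6876, 575): x_4 = 12·6876 + 143·1·575 = 164737; y_4 = 12·575 + 1·6876 = 13776.
  From (x_4, y_4) = (164737, 13776): x_5 = 12·164737 + 143·1·13776 = 3946812; y_5 = 12·13776 + 1·164737 = 330049.
  From (x_5, y_5) = (3946812, 330049): x_6 = 12·3946812 + 143·1·330049 = 94558751; y_6 = 12·330049 + 1·3946812 = 7907400.
  From (x_6, y_6) = (94558751, 7907400): x_7 = 12·94558751 + 143·1·7907400 = 2265463212; y_7 = 12·7907400 + 1·94558751 = 189447551.
Step 3: Verify x_7² - 143·y_7² = 5132323564925356944 - 5132323564925356943 = 1 (should be 1). ✓

(x_1, y_1) = (12, 1); (x_7, y_7) = (2265463212, 189447551).
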